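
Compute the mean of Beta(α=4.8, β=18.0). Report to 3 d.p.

0.211

E[X] = α/(α+β) = 4.8/22.8 = 0.211.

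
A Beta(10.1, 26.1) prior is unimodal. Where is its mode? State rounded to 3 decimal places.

The density x^(α−1)(1−x)^(β−1) is maximised at (α−1)/(α+β−2) = 9.1/34.2 = 0.266.

0.266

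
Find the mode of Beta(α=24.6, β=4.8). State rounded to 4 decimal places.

0.8613

The density x^(α−1)(1−x)^(β−1) is maximised at (α−1)/(α+β−2) = 23.6/27.4 = 0.8613.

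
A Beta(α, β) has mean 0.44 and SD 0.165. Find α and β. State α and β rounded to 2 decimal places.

Variance = 0.165² = 0.027225. The moment-matching identity α+β = μ(1−μ)/Var − 1 gives
α+β = 0.2464/0.027225 − 1 = 8.0505, so α = μ·8.0505 = 3.54 and β = (1−μ)·8.0505 = 4.51.

α = 3.54, β = 4.51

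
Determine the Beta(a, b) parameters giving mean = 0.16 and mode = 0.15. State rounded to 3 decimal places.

Let s = a+b. Mean gives a = μs = 0.16s; mode gives (a−1)/(s−2) = 0.15.
Substituting: 0.16s − 1 = 0.15(s−2) = 0.15s − 0.30, so 0.01s = 0.70 and s = 70.0000.
Then a = 0.16×70.0000 = 11.200 and b = s−a = 58.800.

a = 11.200, b = 58.800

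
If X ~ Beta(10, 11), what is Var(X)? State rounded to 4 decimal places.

0.0113

α+β = 21 and αβ = 110, so Var = αβ/[(α+β)²(α+β+1)] = 110/9702 = 0.0113.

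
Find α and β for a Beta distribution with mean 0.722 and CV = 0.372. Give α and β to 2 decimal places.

Var = (CV·μ)² = (0.372×0.722)² = 0.072137.
α+β = μ(1−μ)/Var − 1 = 0.200716/0.072137 − 1 = 1.7824.
Thus α = 0.722·1.7824 = 1.29 and β = 0.278·1.7824 = 0.50.

α = 1.29, β = 0.50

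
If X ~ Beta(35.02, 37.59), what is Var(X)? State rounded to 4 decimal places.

μ = 35.02/72.61 = 0.482303; Var = μ(1−μ)/(α+β+1) = 0.2496868/73.61 = 0.0034.

0.0034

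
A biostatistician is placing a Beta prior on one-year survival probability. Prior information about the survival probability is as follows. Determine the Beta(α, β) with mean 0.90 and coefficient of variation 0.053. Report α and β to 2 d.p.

Var = (CV·μ)² = (0.053×0.90)² = 0.002275.
α+β = μ(1−μ)/Var − 1 = 0.0900/0.002275 − 1 = 38.5554.
Thus α = 0.90·38.5554 = 34.70 and β = 0.10·38.5554 = 3.86.

α = 34.70, β = 3.86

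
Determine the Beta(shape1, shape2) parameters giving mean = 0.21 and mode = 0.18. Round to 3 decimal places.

With s = shape1+shape2: μ = shape1/s and mode = (shape1−1)/(s−2). Eliminating shape1 = μs,
μs − 1 = m(s−2) ⇒ s(μ−m) = 1−2m ⇒ s = 0.64/0.03 = 21.3333.
So shape1 = μs = 4.480, shape2 = (1−μ)s = 16.853.

shape1 = 4.480, shape2 = 16.853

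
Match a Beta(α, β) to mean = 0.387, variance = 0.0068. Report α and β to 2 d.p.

α = 13.11, β = 20.77

Let s = α+β. The Beta variance is μ(1−μ)/(s+1).
So s+1 = μ(1−μ)/σ² = (0.387×0.613)/0.0068 = 0.237231/0.0068 = 34.8869, giving s = 33.8869.
Then α = μs = 0.387×33.8869 = 13.11 and β = (1−μ)s = 0.613×33.8869 = 20.77.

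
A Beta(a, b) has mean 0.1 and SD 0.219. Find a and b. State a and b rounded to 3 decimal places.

a = 0.088, b = 0.789

σ² = 0.219² = 0.047961.
With s = a+b, Var = μ(1−μ)/(s+1), so s+1 = (0.1×0.9)/0.047961 = 1.8765 and s = 0.8765.
a = μs = 0.088, b = (1−μ)s = 0.789.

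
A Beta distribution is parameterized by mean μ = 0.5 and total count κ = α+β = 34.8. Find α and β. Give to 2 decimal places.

α = 17.40, β = 17.40

α = μκ = 0.5×34.8 = 17.40 and β = (1−μ)κ = 0.5×34.8 = 17.40.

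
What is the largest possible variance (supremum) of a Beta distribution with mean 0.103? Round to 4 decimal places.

Var = μ(1−μ)/(α+β+1), which approaches μ(1−μ) as α+β → 0.
So the supremum is μ(1−μ) = 0.103×0.897 = 0.0924.

0.0924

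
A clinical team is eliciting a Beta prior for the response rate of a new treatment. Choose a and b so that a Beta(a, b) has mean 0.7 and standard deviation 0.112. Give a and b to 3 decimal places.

a = 11.019, b = 4.722

Variance = 0.112² = 0.012544. The moment-matching identity a+b = μ(1−μ)/Var − 1 gives
a+b = 0.21/0.012544 − 1 = 15.7411, so a = μ·15.7411 = 11.019 and b = (1−μ)·15.7411 = 4.722.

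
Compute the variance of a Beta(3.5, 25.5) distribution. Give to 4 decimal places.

0.0035

α+β = 29.0 and αβ = 89.25, so Var = αβ/[(α+β)²(α+β+1)] = 89.25/25230.000 = 0.0035.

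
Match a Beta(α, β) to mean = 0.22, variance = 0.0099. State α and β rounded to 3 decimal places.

α = 3.593, β = 12.740

By moment matching, α+β = μ(1−μ)/σ² − 1 = (0.22·0.78)/0.0099 − 1 = 17.3333 − 1 = 16.3333.
Since α/(α+β) = μ, α = 0.22·16.3333 = 3.593 and β = 0.78·16.3333 = 12.740.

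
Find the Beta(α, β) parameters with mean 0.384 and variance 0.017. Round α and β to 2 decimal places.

α = 4.96, β = 7.96

Write ν = α+β; then α = μν and Var = μ(1−μ)/(ν+1).
ν = μ(1−μ)/Var − 1 = 0.236544/0.017 − 1 = 12.9144.
α = 0.384·12.9144 = 4.96, β = 0.616·12.9144 = 7.96.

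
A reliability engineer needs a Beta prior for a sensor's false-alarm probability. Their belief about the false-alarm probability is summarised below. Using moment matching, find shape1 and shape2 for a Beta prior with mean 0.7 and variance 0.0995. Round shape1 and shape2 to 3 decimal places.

shape1 = 0.777, shape2 = 0.333

Write ν = shape1+shape2; then shape1 = μν and Var = μ(1−μ)/(ν+1).
ν = μ(1−μ)/Var − 1 = 0.21/0.0995 − 1 = 1.1106.
shape1 = 0.7·1.1106 = 0.777, shape2 = 0.3·1.1106 = 0.333.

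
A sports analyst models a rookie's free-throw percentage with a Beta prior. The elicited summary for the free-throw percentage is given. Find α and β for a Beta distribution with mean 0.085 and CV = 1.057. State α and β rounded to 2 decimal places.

α = 0.73, β = 7.90

σ = CV·μ = 1.057×0.085 = 0.08985, so σ² = 0.008072.
s+1 = μ(1−μ)/σ² = 0.077775/0.008072 = 9.6350, so s = α+β = 8.6350.
α = μs = 0.73, β = (1−μ)s = 7.90.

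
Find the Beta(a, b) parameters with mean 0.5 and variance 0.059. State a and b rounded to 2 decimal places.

Write ν = a+b; then a = μν and Var = μ(1−μ)/(ν+1).
ν = μ(1−μ)/Var − 1 = 0.25/0.059 − 1 = 3.2373.
a = 0.5·3.2373 = 1.62, b = 0.5·3.2373 = 1.62.

a = 1.62, b = 1.62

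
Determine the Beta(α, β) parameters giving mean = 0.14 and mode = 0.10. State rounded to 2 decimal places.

α = 2.80, β = 17.20

With s = α+β: μ = α/s and mode = (α−1)/(s−2). Eliminating α = μs,
μs − 1 = m(s−2) ⇒ s(μ−m) = 1−2m ⇒ s = 0.80/0.04 = 20.0000.
So α = μs = 2.80, β = (1−μ)s = 17.20.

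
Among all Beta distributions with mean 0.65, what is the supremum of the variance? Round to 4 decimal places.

For fixed mean μ the Beta variance is μ(1−μ)/(α+β+1), increasing as α+β decreases.
Its least upper bound (not attained) is μ(1−μ) = 0.65·0.35 = 0.2275.

0.2275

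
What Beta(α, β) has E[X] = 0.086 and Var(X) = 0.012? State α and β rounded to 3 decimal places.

By moment matching, α+β = μ(1−μ)/σ² − 1 = (0.086·0.914)/0.012 − 1 = 6.5503 − 1 = 5.5503.
Since α/(α+β) = μ, α = 0.086·5.5503 = 0.477 and β = 0.914·5.5503 = 5.073.

α = 0.477, β = 5.073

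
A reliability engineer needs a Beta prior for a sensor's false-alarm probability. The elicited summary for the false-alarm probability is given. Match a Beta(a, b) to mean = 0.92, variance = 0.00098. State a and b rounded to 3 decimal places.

a = 68.174, b = 5.928

By moment matching, a+b = μ(1−μ)/σ² − 1 = (0.92·0.08)/0.00098 − 1 = 75.1020 − 1 = 74.1020.
Since a/(a+b) = μ, a = 0.92·74.1020 = 68.174 and b = 0.08·74.1020 = 5.928.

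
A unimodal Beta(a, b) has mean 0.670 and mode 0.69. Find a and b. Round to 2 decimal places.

a = 12.73, b = 6.27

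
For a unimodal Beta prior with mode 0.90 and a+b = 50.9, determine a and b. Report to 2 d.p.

a = 45.01, b = 5.89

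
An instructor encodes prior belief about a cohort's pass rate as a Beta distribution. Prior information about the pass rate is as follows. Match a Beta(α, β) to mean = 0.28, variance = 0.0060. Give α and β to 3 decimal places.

Let s = α+β. The Beta variance is μ(1−μ)/(s+1).
So s+1 = μ(1−μ)/σ² = (0.28×0.72)/0.0060 = 0.2016/0.0060 = 33.6000, giving s = 32.6000.
Then α = μs = 0.28×32.6000 = 9.128 and β = (1−μ)s = 0.72×32.6000 = 23.472.

α = 9.128, β = 23.472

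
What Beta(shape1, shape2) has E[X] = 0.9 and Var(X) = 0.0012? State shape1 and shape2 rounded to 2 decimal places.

shape1 = 66.60, shape2 = 7.40

Let s = shape1+shape2. The Beta variance is μ(1−μ)/(s+1).
So s+1 = μ(1−μ)/σ² = (0.9×0.1)/0.0012 = 0.09/0.0012 = 75.0000, giving s = 74.0000.
Then shape1 = μs = 0.9×74.0000 = 66.60 and shape2 = (1−μ)s = 0.1×74.0000 = 7.40.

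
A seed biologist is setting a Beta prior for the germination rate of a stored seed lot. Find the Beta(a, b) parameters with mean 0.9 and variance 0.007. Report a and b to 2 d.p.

Write ν = a+b; then a = μν and Var = μ(1−μ)/(ν+1).
ν = μ(1−μ)/Var − 1 = 0.09/0.007 − 1 = 11.8571.
a = 0.9·11.8571 = 10.67, b = 0.1·11.8571 = 1.19.

a = 10.67, b = 1.19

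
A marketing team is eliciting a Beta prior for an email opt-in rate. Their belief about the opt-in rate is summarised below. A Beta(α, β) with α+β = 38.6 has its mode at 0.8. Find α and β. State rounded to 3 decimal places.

α = 30.280, β = 8.320

Mode = (α−1)/(κ−2) with κ = α+β, so α−1 = 0.8·36.6 = 29.280.
α = 30.280; β = κ − α = 8.320.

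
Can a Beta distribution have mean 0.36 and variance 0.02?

A Beta with mean μ has variance μ(1−μ)/(α+β+1) < μ(1−μ).
Here μ(1−μ) = 0.36×0.64 = 0.2304, and 0.02 < 0.2304.

Yes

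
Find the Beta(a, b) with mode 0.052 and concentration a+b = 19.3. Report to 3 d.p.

a = 1.900, b = 17.400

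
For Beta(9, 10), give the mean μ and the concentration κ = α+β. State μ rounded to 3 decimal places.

μ = 0.474, κ = 19

κ = α+β = 9+10 = 19; μ = α/κ = 9/19 = 0.474.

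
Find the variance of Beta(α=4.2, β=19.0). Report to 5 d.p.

Var = αβ/[(α+β)²(α+β+1)] = (4.2×19.0)/(23.2²×24.2) = 79.80/13025.408 = 0.00613.

0.00613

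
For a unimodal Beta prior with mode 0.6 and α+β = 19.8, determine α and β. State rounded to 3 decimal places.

For α,β>1 the mode is (α−1)/(α+β−2), so α = mode·(κ−2)+1 = 0.6×17.8+1 = 11.680.
And β = (1−mode)·(κ−2)+1 = 0.4×17.8+1 = 8.120.

α = 11.680, β = 8.120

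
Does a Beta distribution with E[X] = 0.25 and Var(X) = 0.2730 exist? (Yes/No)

No

A Beta with mean μ has variance μ(1−μ)/(α+β+1) < μ(1−μ).
Here μ(1−μ) = 0.25×0.75 = 0.1875, and 0.2730 ≥ 0.1875.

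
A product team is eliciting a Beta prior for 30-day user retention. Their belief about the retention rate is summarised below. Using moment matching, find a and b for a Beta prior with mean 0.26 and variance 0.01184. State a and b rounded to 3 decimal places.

Let s = a+b. The Beta variance is μ(1−μ)/(s+1).
So s+1 = μ(1−μ)/σ² = (0.26×0.74)/0.01184 = 0.1924/0.01184 = 16.2500, giving s = 15.2500.
Then a = μs = 0.26×15.2500 = 3.965 and b = (1−μ)s = 0.74×15.2500 = 11.285.

a = 3.965, b = 11.285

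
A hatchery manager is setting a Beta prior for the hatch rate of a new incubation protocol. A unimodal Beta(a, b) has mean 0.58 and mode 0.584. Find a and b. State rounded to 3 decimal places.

a = 24.360, b = 17.640

Let s = a+b. Mean gives a = μs = 0.58s; mode gives (a−1)/(s−2) = 0.584.
Substituting: 0.58s − 1 = 0.584(s−2) = 0.584s − 1.168, so -0.004s = -0.168 and s = 42.0000.
Then a = 0.58×42.0000 = 24.360 and b = s−a = 17.640.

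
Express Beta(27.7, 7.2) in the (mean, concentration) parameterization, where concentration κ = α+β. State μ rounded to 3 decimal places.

μ = 0.794, κ = 34.9

κ = α+β = 27.7+7.2 = 34.9; μ = α/κ = 27.7/34.9 = 0.794.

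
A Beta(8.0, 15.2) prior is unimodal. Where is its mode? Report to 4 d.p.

With α,β > 1, mode = (α−1)/(α+β−2) = 7.0/21.2 = 0.3302.

0.3302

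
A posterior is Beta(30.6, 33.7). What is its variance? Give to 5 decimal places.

Var = αβ/[(α+β)²(α+β+1)] = (30.6×33.7)/(64.3²×65.3) = 1031.22/269982.197 = 0.00382.

0.00382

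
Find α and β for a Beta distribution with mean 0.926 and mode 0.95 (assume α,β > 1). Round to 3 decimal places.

α = 34.725, β = 2.775

With s = α+β: μ = α/s and mode = (α−1)/(s−2). Eliminating α = μs,
μs − 1 = m(s−2) ⇒ s(μ−m) = 1−2m ⇒ s = -0.90/-0.024 = 37.5000.
So α = μs = 34.725, β = (1−μ)s = 2.775.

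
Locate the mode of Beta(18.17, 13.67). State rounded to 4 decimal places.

0.5754

With α,β > 1, mode = (α−1)/(α+β−2) = 17.17/29.84 = 0.5754.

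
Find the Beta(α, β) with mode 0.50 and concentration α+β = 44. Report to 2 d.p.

α = 22.00, β = 22.00

Since the density peak of Beta(α,β) is at (α−1)/(α+β−2),
α = 1 + 0.50(44−2) = 22.00 and β = 44 − 22.00 = 22.00.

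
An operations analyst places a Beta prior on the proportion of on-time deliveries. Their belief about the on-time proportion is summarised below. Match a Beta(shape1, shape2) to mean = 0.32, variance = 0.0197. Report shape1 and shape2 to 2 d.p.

shape1 = 3.21, shape2 = 6.83

Write ν = shape1+shape2; then shape1 = μν and Var = μ(1−μ)/(ν+1).
ν = μ(1−μ)/Var − 1 = 0.2176/0.0197 − 1 = 10.0457.
shape1 = 0.32·10.0457 = 3.21, shape2 = 0.68·10.0457 = 6.83.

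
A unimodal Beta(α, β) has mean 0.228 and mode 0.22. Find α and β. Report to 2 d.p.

α = 15.96, β = 54.04

With s = α+β: μ = α/s and mode = (α−1)/(s−2). Eliminating α = μs,
μs − 1 = m(s−2) ⇒ s(μ−m) = 1−2m ⇒ s = 0.56/0.008 = 70.0000.
So α = μs = 15.96, β = (1−μ)s = 54.04.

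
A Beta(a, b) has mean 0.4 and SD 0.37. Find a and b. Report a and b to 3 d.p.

Variance = 0.37² = 0.1369. The moment-matching identity a+b = μ(1−μ)/Var − 1 gives
a+b = 0.24/0.1369 − 1 = 0.7531, so a = μ·0.7531 = 0.301 and b = (1−μ)·0.7531 = 0.452.

a = 0.301, b = 0.452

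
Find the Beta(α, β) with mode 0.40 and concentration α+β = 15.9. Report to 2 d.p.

α = 6.56, β = 9.34

For α,β>1 the mode is (α−1)/(α+β−2), so α = mode·(κ−2)+1 = 0.40×13.9+1 = 6.56.
And β = (1−mode)·(κ−2)+1 = 0.60×13.9+1 = 9.34.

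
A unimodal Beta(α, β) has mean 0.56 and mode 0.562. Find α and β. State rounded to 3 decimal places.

α = 34.720, β = 27.280

With s = α+β: μ = α/s and mode = (α−1)/(s−2). Eliminating α = μs,
μs − 1 = m(s−2) ⇒ s(μ−m) = 1−2m ⇒ s = -0.124/-0.002 = 62.0000.
So α = μs = 34.720, β = (1−μ)s = 27.280.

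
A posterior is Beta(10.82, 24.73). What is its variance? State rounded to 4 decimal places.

0.0058

α+β = 35.55 and αβ = 267.5786, so Var = αβ/[(α+β)²(α+β+1)] = 267.5786/46191.981375 = 0.0058.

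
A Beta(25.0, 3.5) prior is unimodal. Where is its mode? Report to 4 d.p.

The density x^(α−1)(1−x)^(β−1) is maximised at (α−1)/(α+β−2) = 24.0/26.5 = 0.9057.

0.9057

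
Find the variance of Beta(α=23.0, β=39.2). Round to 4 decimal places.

0.0037

Var = αβ/[(α+β)²(α+β+1)] = (23.0×39.2)/(62.2²×63.2) = 901.60/244510.688 = 0.0037.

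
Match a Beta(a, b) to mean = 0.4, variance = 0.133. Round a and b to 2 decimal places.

a = 0.32, b = 0.48

Write ν = a+b; then a = μν and Var = μ(1−μ)/(ν+1).
ν = μ(1−μ)/Var − 1 = 0.24/0.133 − 1 = 0.8045.
a = 0.4·0.8045 = 0.32, b = 0.6·0.8045 = 0.48.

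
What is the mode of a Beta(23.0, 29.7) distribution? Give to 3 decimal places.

0.434

With α,β > 1, mode = (α−1)/(α+β−2) = 22.0/50.7 = 0.434.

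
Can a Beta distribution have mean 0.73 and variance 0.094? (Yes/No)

The Beta variance bound is σ² < μ(1−μ).
Here μ(1−μ) = 0.73×0.27 = 0.1971, and 0.094 < 0.1971.

Yes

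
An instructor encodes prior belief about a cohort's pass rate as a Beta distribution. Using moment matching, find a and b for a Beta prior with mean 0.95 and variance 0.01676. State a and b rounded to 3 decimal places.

By moment matching, a+b = μ(1−μ)/σ² − 1 = (0.95·0.05)/0.01676 − 1 = 2.8341 − 1 = 1.8341.
Since a/(a+b) = μ, a = 0.95·1.8341 = 1.742 and b = 0.05·1.8341 = 0.092.

a = 1.742, b = 0.092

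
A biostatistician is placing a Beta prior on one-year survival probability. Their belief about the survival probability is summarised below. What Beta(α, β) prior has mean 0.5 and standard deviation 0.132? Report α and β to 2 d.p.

Variance = 0.132² = 0.017424. The moment-matching identity α+β = μ(1−μ)/Var − 1 gives
α+β = 0.25/0.017424 − 1 = 13.3480, so α = μ·13.3480 = 6.67 and β = (1−μ)·13.3480 = 6.67.

α = 6.67, β = 6.67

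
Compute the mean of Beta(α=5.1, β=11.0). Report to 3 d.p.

The Beta mean is α/(α+β) = 5.1/(5.1+11.0) = 0.317.

0.317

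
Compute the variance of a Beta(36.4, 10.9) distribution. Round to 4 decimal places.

α+β = 47.3 and αβ = 396.76, so Var = αβ/[(α+β)²(α+β+1)] = 396.76/108061.107 = 0.0037.

0.0037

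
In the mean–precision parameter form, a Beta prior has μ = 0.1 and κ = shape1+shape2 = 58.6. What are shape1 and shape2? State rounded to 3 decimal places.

shape1 = μκ = 0.1×58.6 = 5.860 and shape2 = (1−μ)κ = 0.9×58.6 = 52.740.

shape1 = 5.860, shape2 = 52.740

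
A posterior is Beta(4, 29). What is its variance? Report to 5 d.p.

0.00313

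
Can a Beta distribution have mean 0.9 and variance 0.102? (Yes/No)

No

A Beta with mean μ has variance μ(1−μ)/(α+β+1) < μ(1−μ).
Here μ(1−μ) = 0.9×0.1 = 0.09, and 0.102 ≥ 0.09.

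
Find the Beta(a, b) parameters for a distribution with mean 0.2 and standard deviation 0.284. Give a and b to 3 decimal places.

a = 0.197, b = 0.787

First σ² = 0.080656. Setting a = μn, b = (1−μ)n with n = a+b,
μ(1−μ)/(n+1) = 0.080656 ⇒ n+1 = 0.16/0.080656 = 1.9837 ⇒ n = 0.9837.
Hence a = 0.2×0.9837 = 0.197, b = 0.8×0.9837 = 0.787.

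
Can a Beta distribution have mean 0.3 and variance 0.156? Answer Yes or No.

Yes

The Beta variance bound is σ² < μ(1−μ).
Here μ(1−μ) = 0.3×0.7 = 0.21, and 0.156 < 0.21.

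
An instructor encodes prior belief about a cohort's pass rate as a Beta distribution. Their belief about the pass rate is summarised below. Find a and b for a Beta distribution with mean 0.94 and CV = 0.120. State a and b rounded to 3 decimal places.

a = 3.227, b = 0.206

Var = (CV·μ)² = (0.120×0.94)² = 0.012724.
a+b = μ(1−μ)/Var − 1 = 0.0564/0.012724 − 1 = 3.4326.
Thus a = 0.94·3.4326 = 3.227 and b = 0.06·3.4326 = 0.206.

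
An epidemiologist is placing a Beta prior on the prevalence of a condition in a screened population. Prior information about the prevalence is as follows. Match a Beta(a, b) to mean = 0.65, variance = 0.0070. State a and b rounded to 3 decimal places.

a = 20.475, b = 11.025

Let s = a+b. The Beta variance is μ(1−μ)/(s+1).
So s+1 = μ(1−μ)/σ² = (0.65×0.35)/0.0070 = 0.2275/0.0070 = 32.5000, giving s = 31.5000.
Then a = μs = 0.65×31.5000 = 20.475 and b = (1−μ)s = 0.35×31.5000 = 11.025.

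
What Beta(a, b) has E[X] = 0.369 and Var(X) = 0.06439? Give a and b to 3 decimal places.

a = 0.965, b = 1.651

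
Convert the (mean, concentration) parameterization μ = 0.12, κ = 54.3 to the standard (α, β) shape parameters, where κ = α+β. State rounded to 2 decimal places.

α = μκ = 0.12×54.3 = 6.52 and β = (1−μ)κ = 0.88×54.3 = 47.78.

α = 6.52, β = 47.78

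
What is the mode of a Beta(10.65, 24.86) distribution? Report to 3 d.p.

0.288

With α,β > 1, mode = (α−1)/(α+β−2) = 9.65/33.51 = 0.288.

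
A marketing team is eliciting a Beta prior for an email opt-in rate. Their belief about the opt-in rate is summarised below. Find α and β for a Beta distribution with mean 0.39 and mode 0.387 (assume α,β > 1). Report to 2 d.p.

α = 29.38, β = 45.95

Let s = α+β. Mean gives α = μs = 0.39s; mode gives (α−1)/(s−2) = 0.387.
Substituting: 0.39s − 1 = 0.387(s−2) = 0.387s − 0.774, so 0.003s = 0.226 and s = 75.3333.
Then α = 0.39×75.3333 = 29.38 and β = s−α = 45.95.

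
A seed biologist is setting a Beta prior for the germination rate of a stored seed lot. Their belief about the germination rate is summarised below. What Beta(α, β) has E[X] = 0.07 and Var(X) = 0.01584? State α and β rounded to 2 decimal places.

Write ν = α+β; then α = μν and Var = μ(1−μ)/(ν+1).
ν = μ(1−μ)/Var − 1 = 0.0651/0.01584 − 1 = 3.1098.
α = 0.07·3.1098 = 0.22, β = 0.93·3.1098 = 2.89.

α = 0.22, β = 2.89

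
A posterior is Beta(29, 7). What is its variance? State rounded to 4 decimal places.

α+β = 36 and αβ = 203, so Var = αβ/[(α+β)²(α+β+1)] = 203/47952 = 0.0042.

0.0042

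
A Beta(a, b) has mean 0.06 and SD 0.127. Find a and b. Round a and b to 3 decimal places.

First σ² = 0.016129. Setting a = μn, b = (1−μ)n with n = a+b,
μ(1−μ)/(n+1) = 0.016129 ⇒ n+1 = 0.0564/0.016129 = 3.4968 ⇒ n = 2.4968.
Hence a = 0.06×2.4968 = 0.150, b = 0.94×2.4968 = 2.347.

a = 0.150, b = 2.347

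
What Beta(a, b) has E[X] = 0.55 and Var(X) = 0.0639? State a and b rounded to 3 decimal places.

a = 1.580, b = 1.293

Write ν = a+b; then a = μν and Var = μ(1−μ)/(ν+1).
ν = μ(1−μ)/Var − 1 = 0.2475/0.0639 − 1 = 2.8732.
a = 0.55·2.8732 = 1.580, b = 0.45·2.8732 = 1.293.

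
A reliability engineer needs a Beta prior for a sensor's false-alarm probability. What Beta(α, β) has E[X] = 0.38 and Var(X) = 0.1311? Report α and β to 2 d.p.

α = 0.30, β = 0.49

Write ν = α+β; then α = μν and Var = μ(1−μ)/(ν+1).
ν = μ(1−μ)/Var − 1 = 0.2356/0.1311 − 1 = 0.7971.
α = 0.38·0.7971 = 0.30, β = 0.62·0.7971 = 0.49.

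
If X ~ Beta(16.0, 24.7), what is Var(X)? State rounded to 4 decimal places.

μ = 16.0/40.7 = 0.393120; Var = μ(1−μ)/(α+β+1) = 0.2385767/41.7 = 0.0057.

0.0057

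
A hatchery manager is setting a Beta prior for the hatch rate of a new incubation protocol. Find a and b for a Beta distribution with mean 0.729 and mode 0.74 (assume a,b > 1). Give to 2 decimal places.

a = 31.81, b = 11.83

With s = a+b: μ = a/s and mode = (a−1)/(s−2). Eliminating a = μs,
μs − 1 = m(s−2) ⇒ s(μ−m) = 1−2m ⇒ s = -0.48/-0.011 = 43.6364.
So a = μs = 31.81, b = (1−μ)s = 11.83.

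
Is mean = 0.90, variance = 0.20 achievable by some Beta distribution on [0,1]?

The Beta variance bound is σ² < μ(1−μ).
Here μ(1−μ) = 0.90×0.10 = 0.0900, and 0.20 ≥ 0.0900.

No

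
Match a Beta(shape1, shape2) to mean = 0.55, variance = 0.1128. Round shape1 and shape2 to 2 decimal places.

shape1 = 0.66, shape2 = 0.54

Write ν = shape1+shape2; then shape1 = μν and Var = μ(1−μ)/(ν+1).
ν = μ(1−μ)/Var − 1 = 0.2475/0.1128 − 1 = 1.1941.
shape1 = 0.55·1.1941 = 0.66, shape2 = 0.45·1.1941 = 0.54.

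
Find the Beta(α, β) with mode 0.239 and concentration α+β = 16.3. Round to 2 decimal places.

Mode = (α−1)/(κ−2) with κ = α+β, so α−1 = 0.239·14.3 = 3.42.
α = 4.42; β = κ − α = 11.88.

α = 4.42, β = 11.88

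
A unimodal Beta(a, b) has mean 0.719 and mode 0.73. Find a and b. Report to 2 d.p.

Let s = a+b. Mean gives a = μs = 0.719s; mode gives (a−1)/(s−2) = 0.73.
Substituting: 0.719s − 1 = 0.73(s−2) = 0.73s − 1.46, so -0.011s = -0.46 and s = 41.8182.
Then a = 0.719×41.8182 = 30.07 and b = s−a = 11.75.

a = 30.07, b = 11.75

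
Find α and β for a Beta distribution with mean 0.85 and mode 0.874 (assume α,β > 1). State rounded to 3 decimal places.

α = 26.492, β = 4.675

Let s = α+β. Mean gives α = μs = 0.85s; mode gives (α−1)/(s−2) = 0.874.
Substituting: 0.85s − 1 = 0.874(s−2) = 0.874s − 1.748, so -0.024s = -0.748 and s = 31.1667.
Then α = 0.85×31.1667 = 26.492 and β = s−α = 4.675.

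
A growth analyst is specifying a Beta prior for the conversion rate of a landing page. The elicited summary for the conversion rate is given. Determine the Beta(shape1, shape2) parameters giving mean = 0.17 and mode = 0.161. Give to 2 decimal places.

Let s = shape1+shape2. Mean gives shape1 = μs = 0.17s; mode gives (shape1−1)/(s−2) = 0.161.
Substituting: 0.17s − 1 = 0.161(s−2) = 0.161s − 0.322, so 0.009s = 0.678 and s = 75.3333.
Then shape1 = 0.17×75.3333 = 12.81 and shape2 = s−shape1 = 62.53.

shape1 = 12.81, shape2 = 62.53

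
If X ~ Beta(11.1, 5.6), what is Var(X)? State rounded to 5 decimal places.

Var = αβ/[(α+β)²(α+β+1)] = (11.1×5.6)/(16.7²×17.7) = 62.16/4936.353 = 0.01259.

0.01259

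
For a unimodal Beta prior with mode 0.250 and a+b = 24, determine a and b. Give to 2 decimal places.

For a,b>1 the mode is (a−1)/(a+b−2), so a = mode·(κ−2)+1 = 0.250×22+1 = 6.50.
And b = (1−mode)·(κ−2)+1 = 0.750×22+1 = 17.50.

a = 6.50, b = 17.50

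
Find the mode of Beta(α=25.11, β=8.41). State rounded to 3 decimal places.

0.765

The density x^(α−1)(1−x)^(β−1) is maximised at (α−1)/(α+β−2) = 24.11/31.52 = 0.765.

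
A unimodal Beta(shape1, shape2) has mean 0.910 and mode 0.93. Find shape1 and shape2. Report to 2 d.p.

shape1 = 39.13, shape2 = 3.87

Let s = shape1+shape2. Mean gives shape1 = μs = 0.910s; mode gives (shape1−1)/(s−2) = 0.93.
Substituting: 0.910s − 1 = 0.93(s−2) = 0.93s − 1.86, so -0.020s = -0.86 and s = 43.0000.
Then shape1 = 0.910×43.0000 = 39.13 and shape2 = s−shape1 = 3.87.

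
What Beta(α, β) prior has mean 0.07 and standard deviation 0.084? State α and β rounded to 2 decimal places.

α = 0.58, β = 7.65

σ² = 0.084² = 0.007056.
With s = α+β, Var = μ(1−μ)/(s+1), so s+1 = (0.07×0.93)/0.007056 = 9.2262 and s = 8.2262.
α = μs = 0.58, β = (1−μ)s = 7.65.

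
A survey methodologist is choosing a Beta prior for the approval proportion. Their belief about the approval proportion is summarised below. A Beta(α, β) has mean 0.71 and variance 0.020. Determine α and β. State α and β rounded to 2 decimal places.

α = 6.60, β = 2.70

Write ν = α+β; then α = μν and Var = μ(1−μ)/(ν+1).
ν = μ(1−μ)/Var − 1 = 0.2059/0.020 − 1 = 9.2950.
α = 0.71·9.2950 = 6.60, β = 0.29·9.2950 = 2.70.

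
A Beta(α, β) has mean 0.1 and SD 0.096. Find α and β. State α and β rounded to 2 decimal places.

α = 0.88, β = 7.89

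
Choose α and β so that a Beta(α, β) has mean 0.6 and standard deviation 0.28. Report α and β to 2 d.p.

First σ² = 0.0784. Setting α = μn, β = (1−μ)n with n = α+β,
μ(1−μ)/(n+1) = 0.0784 ⇒ n+1 = 0.24/0.0784 = 3.0612 ⇒ n = 2.0612.
Hence α = 0.6×2.0612 = 1.24, β = 0.4×2.0612 = 0.82.

α = 1.24, β = 0.82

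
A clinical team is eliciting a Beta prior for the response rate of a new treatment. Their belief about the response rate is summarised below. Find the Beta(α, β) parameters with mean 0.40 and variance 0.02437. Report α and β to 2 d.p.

Let s = α+β. The Beta variance is μ(1−μ)/(s+1).
So s+1 = μ(1−μ)/σ² = (0.40×0.60)/0.02437 = 0.2400/0.02437 = 9.8482, giving s = 8.8482.
Then α = μs = 0.40×8.8482 = 3.54 and β = (1−μ)s = 0.60×8.8482 = 5.31.

α = 3.54, β = 5.31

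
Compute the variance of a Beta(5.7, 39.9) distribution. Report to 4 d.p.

0.0023

α+β = 45.6 and αβ = 227.43, so Var = αβ/[(α+β)²(α+β+1)] = 227.43/96898.176 = 0.0023.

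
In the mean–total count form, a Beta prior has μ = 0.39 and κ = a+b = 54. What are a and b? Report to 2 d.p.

a = 21.06, b = 32.94

Split κ in proportion μ : (1−μ): a = 0.39·54 = 21.06, b = 54 − 21.06 = 32.94.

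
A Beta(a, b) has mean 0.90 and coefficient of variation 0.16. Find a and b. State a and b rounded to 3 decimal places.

Var = (CV·μ)² = (0.16×0.90)² = 0.020736.
a+b = μ(1−μ)/Var − 1 = 0.0900/0.020736 − 1 = 3.3403.
Thus a = 0.90·3.3403 = 3.006 and b = 0.10·3.3403 = 0.334.

a = 3.006, b = 0.334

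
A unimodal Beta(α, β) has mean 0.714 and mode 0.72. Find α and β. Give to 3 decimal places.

α = 52.360, β = 20.973

With s = α+β: μ = α/s and mode = (α−1)/(s−2). Eliminating α = μs,
μs − 1 = m(s−2) ⇒ s(μ−m) = 1−2m ⇒ s = -0.44/-0.006 = 73.3333.
So α = μs = 52.360, β = (1−μ)s = 20.973.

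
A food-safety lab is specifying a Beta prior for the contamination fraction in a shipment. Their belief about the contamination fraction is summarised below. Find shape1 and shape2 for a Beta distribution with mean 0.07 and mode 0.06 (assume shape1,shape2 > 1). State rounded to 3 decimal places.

shape1 = 6.160, shape2 = 81.840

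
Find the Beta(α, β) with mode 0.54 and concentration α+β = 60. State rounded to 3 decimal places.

Mode = (α−1)/(κ−2) with κ = α+β, so α−1 = 0.54·58 = 31.320.
α = 32.320; β = κ − α = 27.680.

α = 32.320, β = 27.680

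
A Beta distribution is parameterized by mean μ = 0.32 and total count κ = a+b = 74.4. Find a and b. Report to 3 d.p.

a = 23.808, b = 50.592

Split κ in proportion μ : (1−μ): a = 0.32·74.4 = 23.808, b = 74.4 − 23.808 = 50.592.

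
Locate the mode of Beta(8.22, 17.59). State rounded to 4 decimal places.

0.3032

With α,β > 1, mode = (α−1)/(α+β−2) = 7.22/23.81 = 0.3032.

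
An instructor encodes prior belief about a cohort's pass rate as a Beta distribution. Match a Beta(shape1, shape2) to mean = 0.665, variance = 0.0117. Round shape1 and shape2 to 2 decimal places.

Let s = shape1+shape2. The Beta variance is μ(1−μ)/(s+1).
So s+1 = μ(1−μ)/σ² = (0.665×0.335)/0.0117 = 0.222775/0.0117 = 19.0406, giving s = 18.0406.
Then shape1 = μs = 0.665×18.0406 = 12.00 and shape2 = (1−μ)s = 0.335×18.0406 = 6.04.

shape1 = 12.00, shape2 = 6.04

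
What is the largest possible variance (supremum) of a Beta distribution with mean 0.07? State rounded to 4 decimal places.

0.0651

For fixed mean μ the Beta variance is μ(1−μ)/(α+β+1), increasing as α+β decreases.
Its least upper bound (not attained) is μ(1−μ) = 0.07·0.93 = 0.0651.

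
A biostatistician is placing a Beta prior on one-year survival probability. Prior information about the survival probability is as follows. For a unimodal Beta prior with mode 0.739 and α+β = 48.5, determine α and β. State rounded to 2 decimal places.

α = 35.36, β = 13.14

For α,β>1 the mode is (α−1)/(α+β−2), so α = mode·(κ−2)+1 = 0.739×46.5+1 = 35.36.
And β = (1−mode)·(κ−2)+1 = 0.261×46.5+1 = 13.14.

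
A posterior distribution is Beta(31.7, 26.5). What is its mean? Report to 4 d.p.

0.5447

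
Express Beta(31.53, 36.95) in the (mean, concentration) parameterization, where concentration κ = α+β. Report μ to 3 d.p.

κ = α+β = 31.53+36.95 = 68.48; μ = α/κ = 31.53/68.48 = 0.460.

μ = 0.460, κ = 68.48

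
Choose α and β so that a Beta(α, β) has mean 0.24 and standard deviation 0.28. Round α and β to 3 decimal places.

α = 0.318, β = 1.008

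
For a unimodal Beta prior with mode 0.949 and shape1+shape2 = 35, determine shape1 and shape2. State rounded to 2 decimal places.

Since the density peak of Beta(shape1,shape2) is at (shape1−1)/(shape1+shape2−2),
shape1 = 1 + 0.949(35−2) = 32.32 and shape2 = 35 − 32.32 = 2.68.

shape1 = 32.32, shape2 = 2.68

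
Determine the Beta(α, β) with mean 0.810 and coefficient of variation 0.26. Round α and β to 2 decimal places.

Var = (CV·μ)² = (0.26×0.810)² = 0.044352.
α+β = μ(1−μ)/Var − 1 = 0.153900/0.044352 − 1 = 2.4699.
Thus α = 0.810·2.4699 = 2.00 and β = 0.190·2.4699 = 0.47.

α = 2.00, β = 0.47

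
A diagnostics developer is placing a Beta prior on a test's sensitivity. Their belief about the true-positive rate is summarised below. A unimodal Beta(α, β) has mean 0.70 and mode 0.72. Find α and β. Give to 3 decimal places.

With s = α+β: μ = α/s and mode = (α−1)/(s−2). Eliminating α = μs,
μs − 1 = m(s−2) ⇒ s(μ−m) = 1−2m ⇒ s = -0.44/-0.02 = 22.0000.
So α = μs = 15.400, β = (1−μ)s = 6.600.

α = 15.400, β = 6.600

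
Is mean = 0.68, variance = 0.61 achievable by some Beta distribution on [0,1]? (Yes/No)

A Beta with mean μ has variance μ(1−μ)/(α+β+1) < μ(1−μ).
Here μ(1−μ) = 0.68×0.32 = 0.2176, and 0.61 ≥ 0.2176.

No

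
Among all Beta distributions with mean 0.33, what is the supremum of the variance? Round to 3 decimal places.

0.221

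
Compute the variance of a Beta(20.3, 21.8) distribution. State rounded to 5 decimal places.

α+β = 42.1 and αβ = 442.54, so Var = αβ/[(α+β)²(α+β+1)] = 442.54/76390.871 = 0.00579.

0.00579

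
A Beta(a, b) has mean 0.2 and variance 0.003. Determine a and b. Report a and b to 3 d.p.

Write ν = a+b; then a = μν and Var = μ(1−μ)/(ν+1).
ν = μ(1−μ)/Var − 1 = 0.16/0.003 − 1 = 52.3333.
a = 0.2·52.3333 = 10.467, b = 0.8·52.3333 = 41.867.

a = 10.467, b = 41.867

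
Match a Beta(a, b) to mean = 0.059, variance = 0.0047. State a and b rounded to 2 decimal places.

a = 0.64, b = 10.17

By moment matching, a+b = μ(1−μ)/σ² − 1 = (0.059·0.941)/0.0047 − 1 = 11.8126 − 1 = 10.8126.
Since a/(a+b) = μ, a = 0.059·10.8126 = 0.64 and b = 0.941·10.8126 = 10.17.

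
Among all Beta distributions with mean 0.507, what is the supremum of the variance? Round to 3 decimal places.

0.250

Var = μ(1−μ)/(α+β+1), which approaches μ(1−μ) as α+β → 0.
So the supremum is μ(1−μ) = 0.507×0.493 = 0.250.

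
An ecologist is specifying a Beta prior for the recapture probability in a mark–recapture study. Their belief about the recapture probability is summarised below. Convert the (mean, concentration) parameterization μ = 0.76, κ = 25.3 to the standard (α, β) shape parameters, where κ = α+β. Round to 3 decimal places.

α = μκ = 0.76×25.3 = 19.228 and β = (1−μ)κ = 0.24×25.3 = 6.072.

α = 19.228, β = 6.072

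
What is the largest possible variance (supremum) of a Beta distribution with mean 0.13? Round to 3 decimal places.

0.113

Var = μ(1−μ)/(α+β+1), which approaches μ(1−μ) as α+β → 0.
So the supremum is μ(1−μ) = 0.13×0.87 = 0.113.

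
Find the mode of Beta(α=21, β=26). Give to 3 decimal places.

0.444

The density x^(α−1)(1−x)^(β−1) is maximised at (α−1)/(α+β−2) = 20/45 = 0.444.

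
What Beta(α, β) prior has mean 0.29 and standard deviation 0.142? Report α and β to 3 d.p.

First σ² = 0.020164. Setting α = μn, β = (1−μ)n with n = α+β,
μ(1−μ)/(n+1) = 0.020164 ⇒ n+1 = 0.2059/0.020164 = 10.2113 ⇒ n = 9.2113.
Hence α = 0.29×9.2113 = 2.671, β = 0.71×9.2113 = 6.540.

α = 2.671, β = 6.540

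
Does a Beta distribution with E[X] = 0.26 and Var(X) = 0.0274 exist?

Yes

The Beta variance bound is σ² < μ(1−μ).
Here μ(1−μ) = 0.26×0.74 = 0.1924, and 0.0274 < 0.1924.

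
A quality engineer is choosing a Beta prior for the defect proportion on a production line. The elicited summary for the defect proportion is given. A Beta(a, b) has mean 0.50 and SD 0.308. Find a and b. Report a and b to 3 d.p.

a = 0.818, b = 0.818

First σ² = 0.094864. Setting a = μn, b = (1−μ)n with n = a+b,
μ(1−μ)/(n+1) = 0.094864 ⇒ n+1 = 0.2500/0.094864 = 2.6354 ⇒ n = 1.6354.
Hence a = 0.50×1.6354 = 0.818, b = 0.50×1.6354 = 0.818.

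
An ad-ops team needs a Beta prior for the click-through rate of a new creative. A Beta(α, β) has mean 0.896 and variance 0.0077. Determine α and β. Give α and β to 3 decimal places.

α = 9.947, β = 1.155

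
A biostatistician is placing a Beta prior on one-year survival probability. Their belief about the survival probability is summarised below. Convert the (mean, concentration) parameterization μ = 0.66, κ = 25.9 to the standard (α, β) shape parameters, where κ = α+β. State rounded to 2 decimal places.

Split κ in proportion μ : (1−μ): α = 0.66·25.9 = 17.09, β = 25.9 − 17.09 = 8.81.

α = 17.09, β = 8.81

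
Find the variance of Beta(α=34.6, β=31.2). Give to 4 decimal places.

0.0037

Var = αβ/[(α+β)²(α+β+1)] = (34.6×31.2)/(65.8²×66.8) = 1079.52/289219.952 = 0.0037.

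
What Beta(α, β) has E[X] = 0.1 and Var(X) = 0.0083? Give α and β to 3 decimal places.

α = 0.984, β = 8.859

By moment matching, α+β = μ(1−μ)/σ² − 1 = (0.1·0.9)/0.0083 − 1 = 10.8434 − 1 = 9.8434.
Since α/(α+β) = μ, α = 0.1·9.8434 = 0.984 and β = 0.9·9.8434 = 8.859.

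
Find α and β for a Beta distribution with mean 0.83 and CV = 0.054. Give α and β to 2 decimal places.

σ = CV·μ = 0.054×0.83 = 0.04482, so σ² = 0.002009.
s+1 = μ(1−μ)/σ² = 0.1411/0.002009 = 70.2398, so s = α+β = 69.2398.
α = μs = 57.47, β = (1−μ)s = 11.77.

α = 57.47, β = 11.77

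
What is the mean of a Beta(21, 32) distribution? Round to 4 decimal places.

E[X] = α/(α+β) = 21/53 = 0.3962.

0.3962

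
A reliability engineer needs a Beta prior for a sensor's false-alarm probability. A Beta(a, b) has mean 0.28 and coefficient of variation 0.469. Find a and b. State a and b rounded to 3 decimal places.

a = 2.993, b = 7.697

Var = (CV·μ)² = (0.469×0.28)² = 0.017245.
a+b = μ(1−μ)/Var − 1 = 0.2016/0.017245 − 1 = 10.6904.
Thus a = 0.28·10.6904 = 2.993 and b = 0.72·10.6904 = 7.697.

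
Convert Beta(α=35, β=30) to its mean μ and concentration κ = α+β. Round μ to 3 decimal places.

μ = 0.538, κ = 65

κ = α+β = 35+30 = 65; μ = α/κ = 35/65 = 0.538.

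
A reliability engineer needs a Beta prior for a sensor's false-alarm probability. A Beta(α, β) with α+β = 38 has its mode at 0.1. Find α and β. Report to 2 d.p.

α = 4.60, β = 33.40

For α,β>1 the mode is (α−1)/(α+β−2), so α = mode·(κ−2)+1 = 0.1×36+1 = 4.60.
And β = (1−mode)·(κ−2)+1 = 0.9×36+1 = 33.40.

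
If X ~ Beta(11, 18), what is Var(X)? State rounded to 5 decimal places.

0.00785

α+β = 29 and αβ = 198, so Var = αβ/[(α+β)²(α+β+1)] = 198/25230 = 0.00785.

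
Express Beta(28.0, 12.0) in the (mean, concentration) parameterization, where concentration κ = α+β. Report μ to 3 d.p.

μ = 0.700, κ = 40.0

κ = α+β = 28.0+12.0 = 40.0; μ = α/κ = 28.0/40.0 = 0.700.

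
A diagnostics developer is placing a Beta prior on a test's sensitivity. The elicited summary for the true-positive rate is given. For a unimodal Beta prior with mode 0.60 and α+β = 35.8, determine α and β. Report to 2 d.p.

Since the density peak of Beta(α,β) is at (α−1)/(α+β−2),
α = 1 + 0.60(35.8−2) = 21.28 and β = 35.8 − 21.28 = 14.52.

α = 21.28, β = 14.52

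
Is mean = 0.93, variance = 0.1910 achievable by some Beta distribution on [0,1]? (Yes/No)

No

A Beta with mean μ has variance μ(1−μ)/(α+β+1) < μ(1−μ).
Here μ(1−μ) = 0.93×0.07 = 0.0651, and 0.1910 ≥ 0.0651.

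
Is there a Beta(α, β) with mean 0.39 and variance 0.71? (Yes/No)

The Beta variance bound is σ² < μ(1−μ).
Here μ(1−μ) = 0.39×0.61 = 0.2379, and 0.71 ≥ 0.2379.

No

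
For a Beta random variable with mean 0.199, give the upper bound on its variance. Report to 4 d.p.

0.1594

Var = μ(1−μ)/(α+β+1), which approaches μ(1−μ) as α+β → 0.
So the supremum is μ(1−μ) = 0.199×0.801 = 0.1594.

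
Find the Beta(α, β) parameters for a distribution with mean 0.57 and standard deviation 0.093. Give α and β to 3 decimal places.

α = 15.583, β = 11.756

Variance = 0.093² = 0.008649. The moment-matching identity α+β = μ(1−μ)/Var − 1 gives
α+β = 0.2451/0.008649 − 1 = 27.3385, so α = μ·27.3385 = 15.583 and β = (1−μ)·27.3385 = 11.756.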